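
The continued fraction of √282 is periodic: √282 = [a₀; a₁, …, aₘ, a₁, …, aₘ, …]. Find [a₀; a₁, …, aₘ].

a₀ = ⌊√282⌋ = 16.
With m₀=0, d₀=1 and mₖ₊₁ = dₖaₖ − mₖ, dₖ₊₁ = (n − mₖ₊₁²)/dₖ, aₖ₊₁ = ⌊(a₀+mₖ₊₁)/dₖ₊₁⌋:
  k=1: m=16, d=26, a=1
  k=2: m=10, d=7, a=3
  k=3: m=11, d=23, a=1
  k=4: m=12, d=6, a=4
  k=5: m=12, d=23, a=1
  k=6: m=11, d=7, a=3
  k=7: m=10, d=26, a=1
  k=8: m=16, d=1, a=32
d=1 and a=2a₀=32 at k=8, so the next step gives (m, d) = (16, 26) again — its k=1 value — and the period has length 8.

[16; 1, 3, 1, 4, 1, 3, 1, 32]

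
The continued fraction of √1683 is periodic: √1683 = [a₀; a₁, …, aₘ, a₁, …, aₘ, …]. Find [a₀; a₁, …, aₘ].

a₀ = ⌊√1683⌋ = 41.
With m₀=0, d₀=1 and mₖ₊₁ = dₖaₖ − mₖ, dₖ₊₁ = (n − mₖ₊₁²)/dₖ, aₖ₊₁ = ⌊(a₀+mₖ₊₁)/dₖ₊₁⌋:
  k=1: m=41, d=2, a=41
  k=2: m=41, d=1, a=82
d=1 and a=2a₀=82 at k=2, so the next step gives (m, d) = (41, 2) again — its k=1 value — and the period has length 2.

[41; 41, 82]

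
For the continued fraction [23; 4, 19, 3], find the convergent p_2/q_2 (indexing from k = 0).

1790/77

Using pₖ = aₖpₖ₋₁ + pₖ₋₂, qₖ = aₖqₖ₋₁ + qₖ₋₂ (with p₋₁=1, p₋₂=0, q₋₁=0, q₋₂=1):
  k=0: a=23, p=23, q=1
  k=1: a=4, p=93, q=4
  k=2: a=19, p=1790, q=77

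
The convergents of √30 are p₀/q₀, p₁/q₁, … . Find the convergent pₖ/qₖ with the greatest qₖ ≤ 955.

2525/461

√30 = [5; 2, 10, …] (period length 2).
Convergents:
  p_0/q_0 = 5/1
  p_1/q_1 = 11/2
  p_2/q_2 = 115/21
  p_3/q_3 = 241/44
  p_4/q_4 = 2525/461
  p_5/q_5 = 5291/966
q_4 = 461 ≤ 955 < 966 = q_5, so the answer is 2525/461.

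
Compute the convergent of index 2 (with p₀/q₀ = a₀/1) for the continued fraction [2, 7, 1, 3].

17/8

Using pₖ = aₖpₖ₋₁ + pₖ₋₂, qₖ = aₖqₖ₋₁ + qₖ₋₂ (with p₋₁=1, p₋₂=0, q₋₁=0, q₋₂=1):
  k=0: a=2, p=2, q=1
  k=1: a=7, p=15, q=7
  k=2: a=1, p=17, q=8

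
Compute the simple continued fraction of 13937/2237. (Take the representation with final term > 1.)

13937 = 6*2237 + 515
2237 = 4*515 + 177
515 = 2*177 + 161
177 = 1*161 + 16
161 = 10*16 + 1
16 = 16*1 + 0  (stop)
So 13937/2237 = [6; 4, 2, 1, 10, 16].

[6; 4, 2, 1, 10, 16]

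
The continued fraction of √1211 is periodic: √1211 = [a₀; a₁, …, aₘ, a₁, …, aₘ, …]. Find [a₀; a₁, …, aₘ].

[34; 1, 3, 1, 68]

a₀ = ⌊√1211⌋ = 34.
With m₀=0, d₀=1 and mₖ₊₁ = dₖaₖ − mₖ, dₖ₊₁ = (n − mₖ₊₁²)/dₖ, aₖ₊₁ = ⌊(a₀+mₖ₊₁)/dₖ₊₁⌋:
  k=1: m=34, d=55, a=1
  k=2: m=21, d=14, a=3
  k=3: m=21, d=55, a=1
  k=4: m=34, d=1, a=68
d=1 and a=2a₀=68 at k=4, so the next step gives (m, d) = (34, 55) again — its k=1 value — and the period has length 4.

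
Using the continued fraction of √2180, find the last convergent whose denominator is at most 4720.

√2180 = [46; 1, 2, 4, 2, 1, 92, …] (period length 6).
Convergents:
  p_0/q_0 = 46/1
  p_1/q_1 = 47/1
  p_2/q_2 = 140/3
  p_3/q_3 = 607/13
  p_4/q_4 = 1354/29
  p_5/q_5 = 1961/42
  p_6/q_6 = 181766/3893
  p_7/q_7 = 183727/3935
  p_8/q_8 = 549220/11763
q_7 = 3935 ≤ 4720 < 11763 = q_8, so the answer is 183727/3935.

183727/3935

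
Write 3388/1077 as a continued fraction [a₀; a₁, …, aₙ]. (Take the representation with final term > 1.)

[3; 6, 1, 6, 7, 3]

3388 = 3*1077 + 157
1077 = 6*157 + 135
157 = 1*135 + 22
135 = 6*22 + 3
22 = 7*3 + 1
3 = 3*1 + 0  (stop)
So 3388/1077 = [3; 6, 1, 6, 7, 3].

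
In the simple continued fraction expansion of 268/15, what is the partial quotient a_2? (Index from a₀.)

6

268 = 17·15 + 13   →  a_0 = 17
15 = 1·13 + 2   →  a_1 = 1
13 = 6·2 + 1   →  a_2 = 6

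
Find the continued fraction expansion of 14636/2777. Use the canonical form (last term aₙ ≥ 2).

[5; 3, 1, 2, 3, 4, 8, 2]

14636 = 5×2777 + 751
2777 = 3×751 + 524
751 = 1×524 + 227
524 = 2×227 + 70
227 = 3×70 + 17
70 = 4×17 + 2
17 = 8×2 + 1
2 = 2×1 + 0  (stop)
So 14636/2777 = [5; 3, 1, 2, 3, 4, 8, 2].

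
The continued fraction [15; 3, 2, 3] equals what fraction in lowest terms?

Using pₖ = aₖpₖ₋₁ + pₖ₋₂ and qₖ = aₖqₖ₋₁ + qₖ₋₂:
  k=0: a=15, p=15, q=1
  k=1: a=3, p=46, q=3
  k=2: a=2, p=107, q=7
  k=3: a=3, p=367, q=24

367/24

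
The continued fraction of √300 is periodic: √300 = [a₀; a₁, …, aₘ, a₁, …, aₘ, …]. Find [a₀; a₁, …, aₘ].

a₀ = ⌊√300⌋ = 17.
With m₀=0, d₀=1 and mₖ₊₁ = dₖaₖ − mₖ, dₖ₊₁ = (n − mₖ₊₁²)/dₖ, aₖ₊₁ = ⌊(a₀+mₖ₊₁)/dₖ₊₁⌋:
  k=1: m=17, d=11, a=3
  k=2: m=16, d=4, a=8
  k=3: m=16, d=11, a=3
  k=4: m=17, d=1, a=34
d=1 and a=2a₀=34 at k=4, so the next step gives (m, d) = (17, 11) again — its k=1 value — and the period has length 4.

[17; 3, 8, 3, 34]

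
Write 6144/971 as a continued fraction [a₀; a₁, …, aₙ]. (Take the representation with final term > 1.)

[6; 3, 18, 1, 2, 2, 2]

6144 = 6×971 + 318
971 = 3×318 + 17
318 = 18×17 + 12
17 = 1×12 + 5
12 = 2×5 + 2
5 = 2×2 + 1
2 = 2×1 + 0  (stop)
So 6144/971 = [6; 3, 18, 1, 2, 2, 2].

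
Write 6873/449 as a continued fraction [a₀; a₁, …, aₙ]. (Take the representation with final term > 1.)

6873 = 15·449 + 138
449 = 3·138 + 35
138 = 3·35 + 33
35 = 1·33 + 2
33 = 16·2 + 1
2 = 2·1 + 0  (stop)
So 6873/449 = [15; 3, 3, 1, 16, 2].

[15; 3, 3, 1, 16, 2]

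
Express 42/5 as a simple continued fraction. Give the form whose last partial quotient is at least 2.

42 = 8·5 + 2
5 = 2·2 + 1
2 = 2·1 + 0  (stop)
So 42/5 = [8; 2, 2].

[8; 2, 2]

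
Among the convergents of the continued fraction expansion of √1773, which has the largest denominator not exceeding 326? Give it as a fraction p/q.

√1773 = [42; 9, 2, 1, 8, 1, 2, 9, 84, …] (period length 8).
Convergents:
  p_0/q_0 = 42/1
  p_1/q_1 = 379/9
  p_2/q_2 = 800/19
  p_3/q_3 = 1179/28
  p_4/q_4 = 10232/243
  p_5/q_5 = 11411/271
  p_6/q_6 = 33054/785
q_5 = 271 ≤ 326 < 785 = q_6, so the answer is 11411/271.

11411/271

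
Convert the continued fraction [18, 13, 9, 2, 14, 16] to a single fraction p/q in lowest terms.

Using pₖ = aₖpₖ₋₁ + pₖ₋₂ and qₖ = aₖqₖ₋₁ + qₖ₋₂:
  k=0: a=18, p=18, q=1
  k=1: a=13, p=235, q=13
  k=2: a=9, p=2133, q=118
  k=3: a=2, p=4501, q=249
  k=4: a=14, p=65147, q=3604
  k=5: a=16, p=1046853, q=57913

1046853/57913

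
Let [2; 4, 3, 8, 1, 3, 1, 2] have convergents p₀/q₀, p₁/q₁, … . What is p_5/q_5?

1051/471

Using pₖ = aₖpₖ₋₁ + pₖ₋₂, qₖ = aₖqₖ₋₁ + qₖ₋₂ (with p₋₁=1, p₋₂=0, q₋₁=0, q₋₂=1):
  k=0: a=2, p=2, q=1
  k=1: a=4, p=9, q=4
  k=2: a=3, p=29, q=13
  k=3: a=8, p=241, q=108
  k=4: a=1, p=270, q=121
  k=5: a=3, p=1051, q=471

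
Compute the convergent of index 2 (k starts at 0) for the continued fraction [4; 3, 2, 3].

Using pₖ = aₖpₖ₋₁ + pₖ₋₂, qₖ = aₖqₖ₋₁ + qₖ₋₂ (with p₋₁=1, p₋₂=0, q₋₁=0, q₋₂=1):
  k=0: a=4, p=4, q=1
  k=1: a=3, p=13, q=3
  k=2: a=2, p=30, q=7

30/7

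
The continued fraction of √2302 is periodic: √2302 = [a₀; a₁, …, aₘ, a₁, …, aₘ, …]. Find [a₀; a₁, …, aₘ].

a₀ = ⌊√2302⌋ = 47.
With m₀=0, d₀=1 and mₖ₊₁ = dₖaₖ − mₖ, dₖ₊₁ = (n − mₖ₊₁²)/dₖ, aₖ₊₁ = ⌊(a₀+mₖ₊₁)/dₖ₊₁⌋:
  k=1: m=47, d=93, a=1
  k=2: m=46, d=2, a=46
  k=3: m=46, d=93, a=1
  k=4: m=47, d=1, a=94
d=1 and a=2a₀=94 at k=4, so the next step gives (m, d) = (47, 93) again — its k=1 value — and the period has length 4.

[47; 1, 46, 1, 94]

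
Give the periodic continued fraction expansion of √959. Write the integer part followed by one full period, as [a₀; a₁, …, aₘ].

a₀ = ⌊√959⌋ = 30.
With m₀=0, d₀=1 and mₖ₊₁ = dₖaₖ − mₖ, dₖ₊₁ = (n − mₖ₊₁²)/dₖ, aₖ₊₁ = ⌊(a₀+mₖ₊₁)/dₖ₊₁⌋:
  k=1: m=30, d=59, a=1
  k=2: m=29, d=2, a=29
  k=3: m=29, d=59, a=1
  k=4: m=30, d=1, a=60
d=1 and a=2a₀=60 at k=4, so the next step gives (m, d) = (30, 59) again — its k=1 value — and the period has length 4.

[30; 1, 29, 1, 60]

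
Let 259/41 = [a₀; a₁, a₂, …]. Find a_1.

259 = 6·41 + 13   →  a_0 = 6
41 = 3·13 + 2   →  a_1 = 3

3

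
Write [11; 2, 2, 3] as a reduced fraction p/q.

194/17

Fold from the inside: start with 3/1.
  2 + 1/3 = 7/3
  2 + 3/7 = 17/7
  11 + 7/17 = 194/17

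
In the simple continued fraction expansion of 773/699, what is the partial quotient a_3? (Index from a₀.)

4

773 = 1·699 + 74   →  a_0 = 1
699 = 9·74 + 33   →  a_1 = 9
74 = 2·33 + 8   →  a_2 = 2
33 = 4·8 + 1   →  a_3 = 4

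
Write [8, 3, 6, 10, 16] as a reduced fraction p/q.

Fold from the inside: start with 16/1.
  10 + 1/16 = 161/16
  6 + 16/161 = 982/161
  3 + 161/982 = 3107/982
  8 + 982/3107 = 25838/3107

25838/3107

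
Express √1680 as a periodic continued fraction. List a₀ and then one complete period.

a₀ = ⌊√1680⌋ = 40.
With m₀=0, d₀=1 and mₖ₊₁ = dₖaₖ − mₖ, dₖ₊₁ = (n − mₖ₊₁²)/dₖ, aₖ₊₁ = ⌊(a₀+mₖ₊₁)/dₖ₊₁⌋:
  k=1: m=40, d=80, a=1
  k=2: m=40, d=1, a=80
d=1 and a=2a₀=80 at k=2, so the next step gives (m, d) = (40, 80) again — its k=1 value — and the period has length 2.

[40; 1, 80]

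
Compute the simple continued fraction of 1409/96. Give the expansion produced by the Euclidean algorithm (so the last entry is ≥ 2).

[14; 1, 2, 10, 3]

1409 = 14·96 + 65
96 = 1·65 + 31
65 = 2·31 + 3
31 = 10·3 + 1
3 = 3·1 + 0  (stop)
So 1409/96 = [14; 1, 2, 10, 3].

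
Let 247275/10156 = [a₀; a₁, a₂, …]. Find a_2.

247275 = 24·10156 + 3531   →  a_0 = 24
10156 = 2·3531 + 3094   →  a_1 = 2
3531 = 1·3094 + 437   →  a_2 = 1

1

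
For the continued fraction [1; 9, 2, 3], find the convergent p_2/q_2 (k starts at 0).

Using pₖ = aₖpₖ₋₁ + pₖ₋₂, qₖ = aₖqₖ₋₁ + qₖ₋₂ (with p₋₁=1, p₋₂=0, q₋₁=0, q₋₂=1):
  k=0: a=1, p=1, q=1
  k=1: a=9, p=10, q=9
  k=2: a=2, p=21, q=19

21/19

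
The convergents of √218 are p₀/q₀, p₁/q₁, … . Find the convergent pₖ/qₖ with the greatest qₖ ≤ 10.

√218 = [14; 1, 3, 3, 1, 28, …] (period length 5).
Convergents:
  p_0/q_0 = 14/1
  p_1/q_1 = 15/1
  p_2/q_2 = 59/4
  p_3/q_3 = 192/13
q_2 = 4 ≤ 10 < 13 = q_3, so the answer is 59/4.

59/4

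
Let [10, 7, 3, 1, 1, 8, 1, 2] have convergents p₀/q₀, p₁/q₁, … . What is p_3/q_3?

294/29

Using pₖ = aₖpₖ₋₁ + pₖ₋₂, qₖ = aₖqₖ₋₁ + qₖ₋₂ (with p₋₁=1, p₋₂=0, q₋₁=0, q₋₂=1):
  k=0: a=10, p=10, q=1
  k=1: a=7, p=71, q=7
  k=2: a=3, p=223, q=22
  k=3: a=1, p=294, q=29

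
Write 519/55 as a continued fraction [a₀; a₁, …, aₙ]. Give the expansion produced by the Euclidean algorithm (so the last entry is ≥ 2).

[9; 2, 3, 2, 3]

519 = 9·55 + 24
55 = 2·24 + 7
24 = 3·7 + 3
7 = 2·3 + 1
3 = 3·1 + 0  (stop)
So 519/55 = [9; 2, 3, 2, 3].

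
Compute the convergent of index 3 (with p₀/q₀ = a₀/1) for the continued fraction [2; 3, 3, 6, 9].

145/63

Using pₖ = aₖpₖ₋₁ + pₖ₋₂, qₖ = aₖqₖ₋₁ + qₖ₋₂ (with p₋₁=1, p₋₂=0, q₋₁=0, q₋₂=1):
  k=0: a=2, p=2, q=1
  k=1: a=3, p=7, q=3
  k=2: a=3, p=23, q=10
  k=3: a=6, p=145, q=63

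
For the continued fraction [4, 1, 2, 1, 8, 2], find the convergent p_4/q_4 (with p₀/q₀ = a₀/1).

Using pₖ = aₖpₖ₋₁ + pₖ₋₂, qₖ = aₖqₖ₋₁ + qₖ₋₂ (with p₋₁=1, p₋₂=0, q₋₁=0, q₋₂=1):
  k=0: a=4, p=4, q=1
  k=1: a=1, p=5, q=1
  k=2: a=2, p=14, q=3
  k=3: a=1, p=19, q=4
  k=4: a=8, p=166, q=35

166/35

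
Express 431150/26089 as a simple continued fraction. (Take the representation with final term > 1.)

[16; 1, 1, 9, 14, 5, 19]

431150 = 16×26089 + 13726
26089 = 1×13726 + 12363
13726 = 1×12363 + 1363
12363 = 9×1363 + 96
1363 = 14×96 + 19
96 = 5×19 + 1
19 = 19×1 + 0  (stop)
So 431150/26089 = [16; 1, 1, 9, 14, 5, 19].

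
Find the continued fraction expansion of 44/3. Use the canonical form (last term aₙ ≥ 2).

44 = 14×3 + 2
3 = 1×2 + 1
2 = 2×1 + 0  (stop)
So 44/3 = [14; 1, 2].

[14; 1, 2]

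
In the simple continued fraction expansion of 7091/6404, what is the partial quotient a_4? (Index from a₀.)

7091 = 1·6404 + 687   →  a_0 = 1
6404 = 9·687 + 221   →  a_1 = 9
687 = 3·221 + 24   →  a_2 = 3
221 = 9·24 + 5   →  a_3 = 9
24 = 4·5 + 4   →  a_4 = 4

4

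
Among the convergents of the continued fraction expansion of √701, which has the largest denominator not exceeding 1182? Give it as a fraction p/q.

11782/445

√701 = [26; 2, 10, 10, 2, 52, …] (period length 5).
Convergents:
  p_0/q_0 = 26/1
  p_1/q_1 = 53/2
  p_2/q_2 = 556/21
  p_3/q_3 = 5613/212
  p_4/q_4 = 11782/445
  p_5/q_5 = 618277/23352
q_4 = 445 ≤ 1182 < 23352 = q_5, so the answer is 11782/445.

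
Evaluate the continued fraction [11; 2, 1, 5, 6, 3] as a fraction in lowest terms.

3769/332

Fold from the inside: start with 3/1.
  6 + 1/3 = 19/3
  5 + 3/19 = 98/19
  1 + 19/98 = 117/98
  2 + 98/117 = 332/117
  11 + 117/332 = 3769/332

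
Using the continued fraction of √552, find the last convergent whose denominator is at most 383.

√552 = [23; 2, 46, …] (period length 2).
Convergents:
  p_0/q_0 = 23/1
  p_1/q_1 = 47/2
  p_2/q_2 = 2185/93
  p_3/q_3 = 4417/188
  p_4/q_4 = 205367/8741
q_3 = 188 ≤ 383 < 8741 = q_4, so the answer is 4417/188.

4417/188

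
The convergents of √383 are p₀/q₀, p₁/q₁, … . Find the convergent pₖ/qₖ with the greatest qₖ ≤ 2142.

18768/959

√383 = [19; 1, 1, 3, 19, 3, 1, 1, 38, …] (period length 8).
Convergents:
  p_0/q_0 = 19/1
  p_1/q_1 = 20/1
  p_2/q_2 = 39/2
  p_3/q_3 = 137/7
  p_4/q_4 = 2642/135
  p_5/q_5 = 8063/412
  p_6/q_6 = 10705/547
  p_7/q_7 = 18768/959
  p_8/q_8 = 723889/36989
q_7 = 959 ≤ 2142 < 36989 = q_8, so the answer is 18768/959.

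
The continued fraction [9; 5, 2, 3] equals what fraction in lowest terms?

349/38

Fold from the inside: start with 3/1.
  2 + 1/3 = 7/3
  5 + 3/7 = 38/7
  9 + 7/38 = 349/38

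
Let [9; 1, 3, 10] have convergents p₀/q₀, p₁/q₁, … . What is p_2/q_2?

39/4

Using pₖ = aₖpₖ₋₁ + pₖ₋₂, qₖ = aₖqₖ₋₁ + qₖ₋₂ (with p₋₁=1, p₋₂=0, q₋₁=0, q₋₂=1):
  k=0: a=9, p=9, q=1
  k=1: a=1, p=10, q=1
  k=2: a=3, p=39, q=4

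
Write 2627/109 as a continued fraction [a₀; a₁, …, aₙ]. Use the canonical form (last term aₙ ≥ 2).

[24; 9, 1, 10]

2627 = 24×109 + 11
109 = 9×11 + 10
11 = 1×10 + 1
10 = 10×1 + 0  (stop)
So 2627/109 = [24; 9, 1, 10].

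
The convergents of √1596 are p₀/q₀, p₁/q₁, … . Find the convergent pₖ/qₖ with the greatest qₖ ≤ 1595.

63081/1579

√1596 = [39; 1, 18, 1, 78, …] (period length 4).
Convergents:
  p_0/q_0 = 39/1
  p_1/q_1 = 40/1
  p_2/q_2 = 759/19
  p_3/q_3 = 799/20
  p_4/q_4 = 63081/1579
  p_5/q_5 = 63880/1599
q_4 = 1579 ≤ 1595 < 1599 = q_5, so the answer is 63081/1579.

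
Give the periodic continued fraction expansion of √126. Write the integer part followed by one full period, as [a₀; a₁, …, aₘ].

a₀ = ⌊√126⌋ = 11.

[11; 4, 2, 4, 22]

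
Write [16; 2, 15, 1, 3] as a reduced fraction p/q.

2143/130

Using pₖ = aₖpₖ₋₁ + pₖ₋₂ and qₖ = aₖqₖ₋₁ + qₖ₋₂:
  k=0: a=16, p=16, q=1
  k=1: a=2, p=33, q=2
  k=2: a=15, p=511, q=31
  k=3: a=1, p=544, q=33
  k=4: a=3, p=2143, q=130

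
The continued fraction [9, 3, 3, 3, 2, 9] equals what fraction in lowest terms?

Fold from the inside: start with 9/1.
  2 + 1/9 = 19/9
  3 + 9/19 = 66/19
  3 + 19/66 = 217/66
  3 + 66/217 = 717/217
  9 + 217/717 = 6670/717

6670/717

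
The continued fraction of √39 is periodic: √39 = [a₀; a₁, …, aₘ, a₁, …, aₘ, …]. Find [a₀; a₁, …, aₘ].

a₀ = ⌊√39⌋ = 6.
With m₀=0, d₀=1 and mₖ₊₁ = dₖaₖ − mₖ, dₖ₊₁ = (n − mₖ₊₁²)/dₖ, aₖ₊₁ = ⌊(a₀+mₖ₊₁)/dₖ₊₁⌋:
  k=1: m=6, d=3, a=4
  k=2: m=6, d=1, a=12
d=1 and a=2a₀=12 at k=2, so the next step gives (m, d) = (6, 3) again — its k=1 value — and the period has length 2.

[6; 4, 12]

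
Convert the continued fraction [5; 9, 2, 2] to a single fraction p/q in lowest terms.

240/47

Fold from the inside: start with 2/1.
  2 + 1/2 = 5/2
  9 + 2/5 = 47/5
  5 + 5/47 = 240/47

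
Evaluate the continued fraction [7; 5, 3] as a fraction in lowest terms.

Using pₖ = aₖpₖ₋₁ + pₖ₋₂ and qₖ = aₖqₖ₋₁ + qₖ₋₂:
  k=0: a=7, p=7, q=1
  k=1: a=5, p=36, q=5
  k=2: a=3, p=115, q=16

115/16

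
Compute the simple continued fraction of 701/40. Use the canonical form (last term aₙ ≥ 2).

[17; 1, 1, 9, 2]

701 = 17·40 + 21
40 = 1·21 + 19
21 = 1·19 + 2
19 = 9·2 + 1
2 = 2·1 + 0  (stop)
So 701/40 = [17; 1, 1, 9, 2].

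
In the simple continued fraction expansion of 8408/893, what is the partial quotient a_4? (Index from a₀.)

5

8408 = 9·893 + 371   →  a_0 = 9
893 = 2·371 + 151   →  a_1 = 2
371 = 2·151 + 69   →  a_2 = 2
151 = 2·69 + 13   →  a_3 = 2
69 = 5·13 + 4   →  a_4 = 5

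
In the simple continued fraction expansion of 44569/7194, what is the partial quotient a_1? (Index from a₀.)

44569 = 6·7194 + 1405   →  a_0 = 6
7194 = 5·1405 + 169   →  a_1 = 5

5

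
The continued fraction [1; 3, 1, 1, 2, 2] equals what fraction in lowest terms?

55/43

Fold from the inside: start with 2/1.
  2 + 1/2 = 5/2
  1 + 2/5 = 7/5
  1 + 5/7 = 12/7
  3 + 7/12 = 43/12
  1 + 12/43 = 55/43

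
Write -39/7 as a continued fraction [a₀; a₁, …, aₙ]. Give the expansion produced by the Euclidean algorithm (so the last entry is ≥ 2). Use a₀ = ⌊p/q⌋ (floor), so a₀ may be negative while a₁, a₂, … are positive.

-39 = -6*7 + 3
7 = 2*3 + 1
3 = 3*1 + 0  (stop)
So -39/7 = [-6; 2, 3].

[-6; 2, 3]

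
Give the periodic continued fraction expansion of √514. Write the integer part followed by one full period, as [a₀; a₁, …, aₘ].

a₀ = ⌊√514⌋ = 22.
With m₀=0, d₀=1 and mₖ₊₁ = dₖaₖ − mₖ, dₖ₊₁ = (n − mₖ₊₁²)/dₖ, aₖ₊₁ = ⌊(a₀+mₖ₊₁)/dₖ₊₁⌋:
  k=1: m=22, d=30, a=1
  k=2: m=8, d=15, a=2
  k=3: m=22, d=2, a=22
  k=4: m=22, d=15, a=2
  k=5: m=8, d=30, a=1
  k=6: m=22, d=1, a=44
d=1 and a=2a₀=44 at k=6, so the next step gives (m, d) = (22, 30) again — its k=1 value — and the period has length 6.

[22; 1, 2, 22, 2, 1, 44]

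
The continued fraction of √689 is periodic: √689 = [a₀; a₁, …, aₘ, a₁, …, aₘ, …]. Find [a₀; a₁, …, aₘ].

a₀ = ⌊√689⌋ = 26.
With m₀=0, d₀=1 and mₖ₊₁ = dₖaₖ − mₖ, dₖ₊₁ = (n − mₖ₊₁²)/dₖ, aₖ₊₁ = ⌊(a₀+mₖ₊₁)/dₖ₊₁⌋:
  k=1: m=26, d=13, a=4
  k=2: m=26, d=1, a=52
d=1 and a=2a₀=52 at k=2, so the next step gives (m, d) = (26, 13) again — its k=1 value — and the period has length 2.

[26; 4, 52]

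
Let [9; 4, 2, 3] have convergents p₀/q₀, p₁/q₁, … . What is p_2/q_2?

Using pₖ = aₖpₖ₋₁ + pₖ₋₂, qₖ = aₖqₖ₋₁ + qₖ₋₂ (with p₋₁=1, p₋₂=0, q₋₁=0, q₋₂=1):
  k=0: a=9, p=9, q=1
  k=1: a=4, p=37, q=4
  k=2: a=2, p=83, q=9

83/9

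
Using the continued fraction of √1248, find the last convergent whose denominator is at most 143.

1837/52

√1248 = [35; 3, 17, 3, 70, …] (period length 4).
Convergents:
  p_0/q_0 = 35/1
  p_1/q_1 = 106/3
  p_2/q_2 = 1837/52
  p_3/q_3 = 5617/159
q_2 = 52 ≤ 143 < 159 = q_3, so the answer is 1837/52.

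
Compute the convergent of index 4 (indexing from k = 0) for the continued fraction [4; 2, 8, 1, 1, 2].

Using pₖ = aₖpₖ₋₁ + pₖ₋₂, qₖ = aₖqₖ₋₁ + qₖ₋₂ (with p₋₁=1, p₋₂=0, q₋₁=0, q₋₂=1):
  k=0: a=4, p=4, q=1
  k=1: a=2, p=9, q=2
  k=2: a=8, p=76, q=17
  k=3: a=1, p=85, q=19
  k=4: a=1, p=161, q=36

161/36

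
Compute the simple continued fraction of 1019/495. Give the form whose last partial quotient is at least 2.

[2; 17, 14, 2]

1019 = 2*495 + 29
495 = 17*29 + 2
29 = 14*2 + 1
2 = 2*1 + 0  (stop)
So 1019/495 = [2; 17, 14, 2].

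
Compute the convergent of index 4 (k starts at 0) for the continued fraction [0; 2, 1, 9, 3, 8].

31/90

Using pₖ = aₖpₖ₋₁ + pₖ₋₂, qₖ = aₖqₖ₋₁ + qₖ₋₂ (with p₋₁=1, p₋₂=0, q₋₁=0, q₋₂=1):
  k=0: a=0, p=0, q=1
  k=1: a=2, p=1, q=2
  k=2: a=1, p=1, q=3
  k=3: a=9, p=10, q=29
  k=4: a=3, p=31, q=90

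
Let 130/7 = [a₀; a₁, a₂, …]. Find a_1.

130 = 18·7 + 4   →  a_0 = 18
7 = 1·4 + 3   →  a_1 = 1

1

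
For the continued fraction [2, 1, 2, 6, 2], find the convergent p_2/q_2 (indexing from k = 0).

8/3

Using pₖ = aₖpₖ₋₁ + pₖ₋₂, qₖ = aₖqₖ₋₁ + qₖ₋₂ (with p₋₁=1, p₋₂=0, q₋₁=0, q₋₂=1):
  k=0: a=2, p=2, q=1
  k=1: a=1, p=3, q=1
  k=2: a=2, p=8, q=3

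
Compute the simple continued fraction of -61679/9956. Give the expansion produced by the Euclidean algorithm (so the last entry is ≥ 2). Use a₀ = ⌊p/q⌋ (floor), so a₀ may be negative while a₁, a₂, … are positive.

-61679 = -7*9956 + 8013
9956 = 1*8013 + 1943
8013 = 4*1943 + 241
1943 = 8*241 + 15
241 = 16*15 + 1
15 = 15*1 + 0  (stop)
So -61679/9956 = [-7; 1, 4, 8, 16, 15].

[-7; 1, 4, 8, 16, 15]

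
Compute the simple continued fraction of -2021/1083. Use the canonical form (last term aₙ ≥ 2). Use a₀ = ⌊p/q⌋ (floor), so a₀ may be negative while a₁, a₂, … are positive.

[-2; 7, 2, 7, 1, 1, 4]

-2021 = -2*1083 + 145
1083 = 7*145 + 68
145 = 2*68 + 9
68 = 7*9 + 5
9 = 1*5 + 4
5 = 1*4 + 1
4 = 4*1 + 0  (stop)
So -2021/1083 = [-2; 7, 2, 7, 1, 1, 4].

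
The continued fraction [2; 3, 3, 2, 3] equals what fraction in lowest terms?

182/79

Fold from the inside: start with 3/1.
  2 + 1/3 = 7/3
  3 + 3/7 = 24/7
  3 + 7/24 = 79/24
  2 + 24/79 = 182/79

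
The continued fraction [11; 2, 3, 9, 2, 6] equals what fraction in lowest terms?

10139/887

Fold from the inside: start with 6/1.
  2 + 1/6 = 13/6
  9 + 6/13 = 123/13
  3 + 13/123 = 382/123
  2 + 123/382 = 887/382
  11 + 382/887 = 10139/887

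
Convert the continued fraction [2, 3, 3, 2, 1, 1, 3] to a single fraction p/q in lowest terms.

Fold from the inside: start with 3/1.
  1 + 1/3 = 4/3
  1 + 3/4 = 7/4
  2 + 4/7 = 18/7
  3 + 7/18 = 61/18
  3 + 18/61 = 201/61
  2 + 61/201 = 463/201

463/201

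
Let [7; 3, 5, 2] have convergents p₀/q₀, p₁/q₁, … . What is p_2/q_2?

Using pₖ = aₖpₖ₋₁ + pₖ₋₂, qₖ = aₖqₖ₋₁ + qₖ₋₂ (with p₋₁=1, p₋₂=0, q₋₁=0, q₋₂=1):
  k=0: a=7, p=7, q=1
  k=1: a=3, p=22, q=3
  k=2: a=5, p=117, q=16

117/16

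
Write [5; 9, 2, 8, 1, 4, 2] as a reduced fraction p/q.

9915/1942

Fold from the inside: start with 2/1.
  4 + 1/2 = 9/2
  1 + 2/9 = 11/9
  8 + 9/11 = 97/11
  2 + 11/97 = 205/97
  9 + 97/205 = 1942/205
  5 + 205/1942 = 9915/1942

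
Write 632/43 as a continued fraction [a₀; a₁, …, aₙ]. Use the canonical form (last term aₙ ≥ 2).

[14; 1, 2, 3, 4]

632 = 14*43 + 30
43 = 1*30 + 13
30 = 2*13 + 4
13 = 3*4 + 1
4 = 4*1 + 0  (stop)
So 632/43 = [14; 1, 2, 3, 4].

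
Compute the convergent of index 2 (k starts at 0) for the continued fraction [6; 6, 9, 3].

Using pₖ = aₖpₖ₋₁ + pₖ₋₂, qₖ = aₖqₖ₋₁ + qₖ₋₂ (with p₋₁=1, p₋₂=0, q₋₁=0, q₋₂=1):
  k=0: a=6, p=6, q=1
  k=1: a=6, p=37, q=6
  k=2: a=9, p=339, q=55

339/55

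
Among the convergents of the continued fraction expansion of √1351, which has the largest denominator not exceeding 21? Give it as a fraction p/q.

147/4

√1351 = [36; 1, 3, 10, 3, 1, 72, …] (period length 6).
Convergents:
  p_0/q_0 = 36/1
  p_1/q_1 = 37/1
  p_2/q_2 = 147/4
  p_3/q_3 = 1507/41
q_2 = 4 ≤ 21 < 41 = q_3, so the answer is 147/4.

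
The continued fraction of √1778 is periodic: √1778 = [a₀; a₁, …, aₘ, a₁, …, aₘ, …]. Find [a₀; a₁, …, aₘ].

[42; 6, 84]

a₀ = ⌊√1778⌋ = 42.
With m₀=0, d₀=1 and mₖ₊₁ = dₖaₖ − mₖ, dₖ₊₁ = (n − mₖ₊₁²)/dₖ, aₖ₊₁ = ⌊(a₀+mₖ₊₁)/dₖ₊₁⌋:
  k=1: m=42, d=14, a=6
  k=2: m=42, d=1, a=84
d=1 and a=2a₀=84 at k=2, so the next step gives (m, d) = (42, 14) again — its k=1 value — and the period has length 2.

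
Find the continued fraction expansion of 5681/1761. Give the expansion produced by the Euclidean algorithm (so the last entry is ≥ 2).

5681 = 3×1761 + 398
1761 = 4×398 + 169
398 = 2×169 + 60
169 = 2×60 + 49
60 = 1×49 + 11
49 = 4×11 + 5
11 = 2×5 + 1
5 = 5×1 + 0  (stop)
So 5681/1761 = [3; 4, 2, 2, 1, 4, 2, 5].

[3; 4, 2, 2, 1, 4, 2, 5]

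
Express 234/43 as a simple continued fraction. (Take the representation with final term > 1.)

[5; 2, 3, 1, 4]

234 = 5·43 + 19
43 = 2·19 + 5
19 = 3·5 + 4
5 = 1·4 + 1
4 = 4·1 + 0  (stop)
So 234/43 = [5; 2, 3, 1, 4].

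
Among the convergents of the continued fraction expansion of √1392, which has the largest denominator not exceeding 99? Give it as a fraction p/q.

1567/42

√1392 = [37; 3, 4, 3, 74, …] (period length 4).
Convergents:
  p_0/q_0 = 37/1
  p_1/q_1 = 112/3
  p_2/q_2 = 485/13
  p_3/q_3 = 1567/42
  p_4/q_4 = 116443/3121
q_3 = 42 ≤ 99 < 3121 = q_4, so the answer is 1567/42.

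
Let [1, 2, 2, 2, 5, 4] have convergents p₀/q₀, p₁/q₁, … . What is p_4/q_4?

Using pₖ = aₖpₖ₋₁ + pₖ₋₂, qₖ = aₖqₖ₋₁ + qₖ₋₂ (with p₋₁=1, p₋₂=0, q₋₁=0, q₋₂=1):
  k=0: a=1, p=1, q=1
  k=1: a=2, p=3, q=2
  k=2: a=2, p=7, q=5
  k=3: a=2, p=17, q=12
  k=4: a=5, p=92, q=65

92/65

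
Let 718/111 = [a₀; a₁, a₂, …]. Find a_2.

718 = 6·111 + 52   →  a_0 = 6
111 = 2·52 + 7   →  a_1 = 2
52 = 7·7 + 3   →  a_2 = 7

7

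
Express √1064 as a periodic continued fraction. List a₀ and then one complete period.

[32; 1, 1, 1, 1, 1, 1, 1, 64]

a₀ = ⌊√1064⌋ = 32.
With m₀=0, d₀=1 and mₖ₊₁ = dₖaₖ − mₖ, dₖ₊₁ = (n − mₖ₊₁²)/dₖ, aₖ₊₁ = ⌊(a₀+mₖ₊₁)/dₖ₊₁⌋:
  k=1: m=32, d=40, a=1
  k=2: m=8, d=25, a=1
  k=3: m=17, d=31, a=1
  k=4: m=14, d=28, a=1
  k=5: m=14, d=31, a=1
  k=6: m=17, d=25, a=1
  k=7: m=8, d=40, a=1
  k=8: m=32, d=1, a=64
d=1 and a=2a₀=64 at k=8, so the next step gives (m, d) = (32, 40) again — its k=1 value — and the period has length 8.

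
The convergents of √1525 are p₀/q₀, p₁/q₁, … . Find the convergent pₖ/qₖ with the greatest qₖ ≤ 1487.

29718/761

√1525 = [39; 19, 1, 1, 19, 78, …] (period length 5).
Convergents:
  p_0/q_0 = 39/1
  p_1/q_1 = 742/19
  p_2/q_2 = 781/20
  p_3/q_3 = 1523/39
  p_4/q_4 = 29718/761
  p_5/q_5 = 2319527/59397
q_4 = 761 ≤ 1487 < 59397 = q_5, so the answer is 29718/761.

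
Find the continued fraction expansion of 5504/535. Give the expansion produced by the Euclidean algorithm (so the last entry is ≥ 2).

5504 = 10·535 + 154
535 = 3·154 + 73
154 = 2·73 + 8
73 = 9·8 + 1
8 = 8·1 + 0  (stop)
So 5504/535 = [10; 3, 2, 9, 8].

[10; 3, 2, 9, 8]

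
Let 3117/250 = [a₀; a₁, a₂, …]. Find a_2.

7

3117 = 12·250 + 117   →  a_0 = 12
250 = 2·117 + 16   →  a_1 = 2
117 = 7·16 + 5   →  a_2 = 7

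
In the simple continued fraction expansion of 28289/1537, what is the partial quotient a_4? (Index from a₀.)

10

28289 = 18·1537 + 623   →  a_0 = 18
1537 = 2·623 + 291   →  a_1 = 2
623 = 2·291 + 41   →  a_2 = 2
291 = 7·41 + 4   →  a_3 = 7
41 = 10·4 + 1   →  a_4 = 10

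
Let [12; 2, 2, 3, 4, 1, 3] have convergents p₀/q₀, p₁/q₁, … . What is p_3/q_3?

211/17

Using pₖ = aₖpₖ₋₁ + pₖ₋₂, qₖ = aₖqₖ₋₁ + qₖ₋₂ (with p₋₁=1, p₋₂=0, q₋₁=0, q₋₂=1):
  k=0: a=12, p=12, q=1
  k=1: a=2, p=25, q=2
  k=2: a=2, p=62, q=5
  k=3: a=3, p=211, q=17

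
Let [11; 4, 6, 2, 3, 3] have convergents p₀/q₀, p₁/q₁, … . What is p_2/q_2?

Using pₖ = aₖpₖ₋₁ + pₖ₋₂, qₖ = aₖqₖ₋₁ + qₖ₋₂ (with p₋₁=1, p₋₂=0, q₋₁=0, q₋₂=1):
  k=0: a=11, p=11, q=1
  k=1: a=4, p=45, q=4
  k=2: a=6, p=281, q=25

281/25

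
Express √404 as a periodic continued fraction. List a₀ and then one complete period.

[20; 10, 40]

a₀ = ⌊√404⌋ = 20.
With m₀=0, d₀=1 and mₖ₊₁ = dₖaₖ − mₖ, dₖ₊₁ = (n − mₖ₊₁²)/dₖ, aₖ₊₁ = ⌊(a₀+mₖ₊₁)/dₖ₊₁⌋:
  k=1: m=20, d=4, a=10
  k=2: m=20, d=1, a=40
d=1 and a=2a₀=40 at k=2, so the next step gives (m, d) = (20, 4) again — its k=1 value — and the period has length 2.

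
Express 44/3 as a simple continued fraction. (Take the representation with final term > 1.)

44 = 14·3 + 2
3 = 1·2 + 1
2 = 2·1 + 0  (stop)
So 44/3 = [14; 1, 2].

[14; 1, 2]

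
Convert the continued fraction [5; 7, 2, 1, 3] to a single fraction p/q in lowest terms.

Fold from the inside: start with 3/1.
  1 + 1/3 = 4/3
  2 + 3/4 = 11/4
  7 + 4/11 = 81/11
  5 + 11/81 = 416/81

416/81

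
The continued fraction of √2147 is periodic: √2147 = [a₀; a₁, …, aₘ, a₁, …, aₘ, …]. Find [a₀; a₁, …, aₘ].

[46; 2, 1, 45, 1, 2, 92]

a₀ = ⌊√2147⌋ = 46.
With m₀=0, d₀=1 and mₖ₊₁ = dₖaₖ − mₖ, dₖ₊₁ = (n − mₖ₊₁²)/dₖ, aₖ₊₁ = ⌊(a₀+mₖ₊₁)/dₖ₊₁⌋:
  k=1: m=46, d=31, a=2
  k=2: m=16, d=61, a=1
  k=3: m=45, d=2, a=45
  k=4: m=45, d=61, a=1
  k=5: m=16, d=31, a=2
  k=6: m=46, d=1, a=92
d=1 and a=2a₀=92 at k=6, so the next step gives (m, d) = (46, 31) again — its k=1 value — and the period has length 6.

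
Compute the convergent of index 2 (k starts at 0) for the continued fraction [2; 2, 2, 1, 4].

Using pₖ = aₖpₖ₋₁ + pₖ₋₂, qₖ = aₖqₖ₋₁ + qₖ₋₂ (with p₋₁=1, p₋₂=0, q₋₁=0, q₋₂=1):
  k=0: a=2, p=2, q=1
  k=1: a=2, p=5, q=2
  k=2: a=2, p=12, q=5

12/5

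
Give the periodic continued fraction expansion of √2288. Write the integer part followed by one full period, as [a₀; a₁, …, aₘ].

[47; 1, 4, 1, 94]

a₀ = ⌊√2288⌋ = 47.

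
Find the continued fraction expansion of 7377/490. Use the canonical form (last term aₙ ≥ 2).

7377 = 15·490 + 27
490 = 18·27 + 4
27 = 6·4 + 3
4 = 1·3 + 1
3 = 3·1 + 0  (stop)
So 7377/490 = [15; 18, 6, 1, 3].

[15; 18, 6, 1, 3]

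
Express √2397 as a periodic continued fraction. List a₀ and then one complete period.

a₀ = ⌊√2397⌋ = 48.
With m₀=0, d₀=1 and mₖ₊₁ = dₖaₖ − mₖ, dₖ₊₁ = (n − mₖ₊₁²)/dₖ, aₖ₊₁ = ⌊(a₀+mₖ₊₁)/dₖ₊₁⌋:
  k=1: m=48, d=93, a=1
  k=2: m=45, d=4, a=23
  k=3: m=47, d=47, a=2
  k=4: m=47, d=4, a=23
  k=5: m=45, d=93, a=1
  k=6: m=48, d=1, a=96
d=1 and a=2a₀=96 at k=6, so the next step gives (m, d) = (48, 93) again — its k=1 value — and the period has length 6.

[48; 1, 23, 2, 23, 1, 96]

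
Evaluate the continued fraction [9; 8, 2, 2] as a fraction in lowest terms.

Fold from the inside: start with 2/1.
  2 + 1/2 = 5/2
  8 + 2/5 = 42/5
  9 + 5/42 = 383/42

383/42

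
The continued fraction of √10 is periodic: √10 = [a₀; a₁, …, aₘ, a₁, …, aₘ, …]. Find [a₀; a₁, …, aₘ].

a₀ = ⌊√10⌋ = 3.
With m₀=0, d₀=1 and mₖ₊₁ = dₖaₖ − mₖ, dₖ₊₁ = (n − mₖ₊₁²)/dₖ, aₖ₊₁ = ⌊(a₀+mₖ₊₁)/dₖ₊₁⌋:
  k=1: m=3, d=1, a=6
d=1 and a=2a₀=6 at k=1, so the next step gives (m, d) = (3, 1) again — its k=1 value — and the period has length 1.

[3; 6]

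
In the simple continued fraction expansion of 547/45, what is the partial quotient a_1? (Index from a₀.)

6

547 = 12·45 + 7   →  a_0 = 12
45 = 6·7 + 3   →  a_1 = 6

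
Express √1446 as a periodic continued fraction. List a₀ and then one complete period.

[38; 38, 76]

a₀ = ⌊√1446⌋ = 38.
With m₀=0, d₀=1 and mₖ₊₁ = dₖaₖ − mₖ, dₖ₊₁ = (n − mₖ₊₁²)/dₖ, aₖ₊₁ = ⌊(a₀+mₖ₊₁)/dₖ₊₁⌋:
  k=1: m=38, d=2, a=38
  k=2: m=38, d=1, a=76
d=1 and a=2a₀=76 at k=2, so the next step gives (m, d) = (38, 2) again — its k=1 value — and the period has length 2.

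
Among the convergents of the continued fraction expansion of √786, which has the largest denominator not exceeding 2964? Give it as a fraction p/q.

43988/1569

√786 = [28; 28, 56, …] (period length 2).
Convergents:
  p_0/q_0 = 28/1
  p_1/q_1 = 785/28
  p_2/q_2 = 43988/1569
  p_3/q_3 = 1232449/43960
q_2 = 1569 ≤ 2964 < 43960 = q_3, so the answer is 43988/1569.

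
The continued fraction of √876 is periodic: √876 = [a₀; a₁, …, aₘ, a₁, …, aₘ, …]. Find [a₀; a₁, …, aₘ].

[29; 1, 1, 2, 14, 2, 1, 1, 58]

a₀ = ⌊√876⌋ = 29.
With m₀=0, d₀=1 and mₖ₊₁ = dₖaₖ − mₖ, dₖ₊₁ = (n − mₖ₊₁²)/dₖ, aₖ₊₁ = ⌊(a₀+mₖ₊₁)/dₖ₊₁⌋:
  k=1: m=29, d=35, a=1
  k=2: m=6, d=24, a=1
  k=3: m=18, d=23, a=2
  k=4: m=28, d=4, a=14
  k=5: m=28, d=23, a=2
  k=6: m=18, d=24, a=1
  k=7: m=6, d=35, a=1
  k=8: m=29, d=1, a=58
d=1 and a=2a₀=58 at k=8, so the next step gives (m, d) = (29, 35) again — its k=1 value — and the period has length 8.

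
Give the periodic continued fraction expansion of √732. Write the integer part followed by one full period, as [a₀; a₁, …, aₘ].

[27; 18, 54]

a₀ = ⌊√732⌋ = 27.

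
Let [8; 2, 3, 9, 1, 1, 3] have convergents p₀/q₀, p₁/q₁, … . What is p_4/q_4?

Using pₖ = aₖpₖ₋₁ + pₖ₋₂, qₖ = aₖqₖ₋₁ + qₖ₋₂ (with p₋₁=1, p₋₂=0, q₋₁=0, q₋₂=1):
  k=0: a=8, p=8, q=1
  k=1: a=2, p=17, q=2
  k=2: a=3, p=59, q=7
  k=3: a=9, p=548, q=65
  k=4: a=1, p=607, q=72

607/72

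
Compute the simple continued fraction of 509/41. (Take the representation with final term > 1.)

509 = 12*41 + 17
41 = 2*17 + 7
17 = 2*7 + 3
7 = 2*3 + 1
3 = 3*1 + 0  (stop)
So 509/41 = [12; 2, 2, 2, 3].

[12; 2, 2, 2, 3]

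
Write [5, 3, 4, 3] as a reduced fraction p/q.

223/42

Fold from the inside: start with 3/1.
  4 + 1/3 = 13/3
  3 + 3/13 = 42/13
  5 + 13/42 = 223/42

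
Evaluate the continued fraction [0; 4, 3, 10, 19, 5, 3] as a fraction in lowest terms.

9565/41346

Fold from the inside: start with 3/1.
  5 + 1/3 = 16/3
  19 + 3/16 = 307/16
  10 + 16/307 = 3086/307
  3 + 307/3086 = 9565/3086
  4 + 3086/9565 = 41346/9565
  0 + 9565/41346 = 9565/41346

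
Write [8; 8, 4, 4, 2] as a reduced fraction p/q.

Using pₖ = aₖpₖ₋₁ + pₖ₋₂ and qₖ = aₖqₖ₋₁ + qₖ₋₂:
  k=0: a=8, p=8, q=1
  k=1: a=8, p=65, q=8
  k=2: a=4, p=268, q=33
  k=3: a=4, p=1137, q=140
  k=4: a=2, p=2542, q=313

2542/313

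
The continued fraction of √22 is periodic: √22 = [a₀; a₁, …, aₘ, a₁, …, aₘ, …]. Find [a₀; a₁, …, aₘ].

[4; 1, 2, 4, 2, 1, 8]

a₀ = ⌊√22⌋ = 4.
With m₀=0, d₀=1 and mₖ₊₁ = dₖaₖ − mₖ, dₖ₊₁ = (n − mₖ₊₁²)/dₖ, aₖ₊₁ = ⌊(a₀+mₖ₊₁)/dₖ₊₁⌋:
  k=1: m=4, d=6, a=1
  k=2: m=2, d=3, a=2
  k=3: m=4, d=2, a=4
  k=4: m=4, d=3, a=2
  k=5: m=2, d=6, a=1
  k=6: m=4, d=1, a=8
d=1 and a=2a₀=8 at k=6, so the next step gives (m, d) = (4, 6) again — its k=1 value — and the period has length 6.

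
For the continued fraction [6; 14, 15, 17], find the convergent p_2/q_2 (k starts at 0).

Using pₖ = aₖpₖ₋₁ + pₖ₋₂, qₖ = aₖqₖ₋₁ + qₖ₋₂ (with p₋₁=1, p₋₂=0, q₋₁=0, q₋₂=1):
  k=0: a=6, p=6, q=1
  k=1: a=14, p=85, q=14
  k=2: a=15, p=1281, q=211

1281/211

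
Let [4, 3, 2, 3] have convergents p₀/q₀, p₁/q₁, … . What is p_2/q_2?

30/7

Using pₖ = aₖpₖ₋₁ + pₖ₋₂, qₖ = aₖqₖ₋₁ + qₖ₋₂ (with p₋₁=1, p₋₂=0, q₋₁=0, q₋₂=1):
  k=0: a=4, p=4, q=1
  k=1: a=3, p=13, q=3
  k=2: a=2, p=30, q=7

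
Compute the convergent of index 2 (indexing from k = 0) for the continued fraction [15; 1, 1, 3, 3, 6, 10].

31/2

Using pₖ = aₖpₖ₋₁ + pₖ₋₂, qₖ = aₖqₖ₋₁ + qₖ₋₂ (with p₋₁=1, p₋₂=0, q₋₁=0, q₋₂=1):
  k=0: a=15, p=15, q=1
  k=1: a=1, p=16, q=1
  k=2: a=1, p=31, q=2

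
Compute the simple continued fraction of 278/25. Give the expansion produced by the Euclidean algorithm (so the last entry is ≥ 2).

278 = 11×25 + 3
25 = 8×3 + 1
3 = 3×1 + 0  (stop)
So 278/25 = [11; 8, 3].

[11; 8, 3]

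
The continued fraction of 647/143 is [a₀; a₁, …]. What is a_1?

1

647 = 4·143 + 75   →  a_0 = 4
143 = 1·75 + 68   →  a_1 = 1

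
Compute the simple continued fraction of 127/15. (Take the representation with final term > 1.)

127 = 8*15 + 7
15 = 2*7 + 1
7 = 7*1 + 0  (stop)
So 127/15 = [8; 2, 7].

[8; 2, 7]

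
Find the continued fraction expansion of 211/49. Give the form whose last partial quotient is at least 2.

[4; 3, 3, 1, 3]

211 = 4×49 + 15
49 = 3×15 + 4
15 = 3×4 + 3
4 = 1×3 + 1
3 = 3×1 + 0  (stop)
So 211/49 = [4; 3, 3, 1, 3].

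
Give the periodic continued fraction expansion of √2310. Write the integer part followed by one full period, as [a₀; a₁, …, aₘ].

[48; 16, 96]

a₀ = ⌊√2310⌋ = 48.
With m₀=0, d₀=1 and mₖ₊₁ = dₖaₖ − mₖ, dₖ₊₁ = (n − mₖ₊₁²)/dₖ, aₖ₊₁ = ⌊(a₀+mₖ₊₁)/dₖ₊₁⌋:
  k=1: m=48, d=6, a=16
  k=2: m=48, d=1, a=96
d=1 and a=2a₀=96 at k=2, so the next step gives (m, d) = (48, 6) again — its k=1 value — and the period has length 2.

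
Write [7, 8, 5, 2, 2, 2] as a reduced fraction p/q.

3789/532

Using pₖ = aₖpₖ₋₁ + pₖ₋₂ and qₖ = aₖqₖ₋₁ + qₖ₋₂:
  k=0: a=7, p=7, q=1
  k=1: a=8, p=57, q=8
  k=2: a=5, p=292, q=41
  k=3: a=2, p=641, q=90
  k=4: a=2, p=1574, q=221
  k=5: a=2, p=3789, q=532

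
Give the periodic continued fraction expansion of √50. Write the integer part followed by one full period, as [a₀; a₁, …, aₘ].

a₀ = ⌊√50⌋ = 7.

[7; 14]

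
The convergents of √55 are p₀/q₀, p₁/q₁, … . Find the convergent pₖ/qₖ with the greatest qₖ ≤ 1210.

6593/889

√55 = [7; 2, 2, 2, 14, …] (period length 4).
Convergents:
  p_0/q_0 = 7/1
  p_1/q_1 = 15/2
  p_2/q_2 = 37/5
  p_3/q_3 = 89/12
  p_4/q_4 = 1283/173
  p_5/q_5 = 2655/358
  p_6/q_6 = 6593/889
  p_7/q_7 = 15841/2136
q_6 = 889 ≤ 1210 < 2136 = q_7, so the answer is 6593/889.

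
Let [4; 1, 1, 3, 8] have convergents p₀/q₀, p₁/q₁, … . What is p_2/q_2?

9/2

Using pₖ = aₖpₖ₋₁ + pₖ₋₂, qₖ = aₖqₖ₋₁ + qₖ₋₂ (with p₋₁=1, p₋₂=0, q₋₁=0, q₋₂=1):
  k=0: a=4, p=4, q=1
  k=1: a=1, p=5, q=1
  k=2: a=1, p=9, q=2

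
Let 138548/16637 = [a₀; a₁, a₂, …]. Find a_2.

138548 = 8·16637 + 5452   →  a_0 = 8
16637 = 3·5452 + 281   →  a_1 = 3
5452 = 19·281 + 113   →  a_2 = 19

19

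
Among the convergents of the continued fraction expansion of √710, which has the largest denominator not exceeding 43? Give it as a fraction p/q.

√710 = [26; 1, 1, 1, 4, 1, 1, 1, 52, …] (period length 8).
Convergents:
  p_0/q_0 = 26/1
  p_1/q_1 = 27/1
  p_2/q_2 = 53/2
  p_3/q_3 = 80/3
  p_4/q_4 = 373/14
  p_5/q_5 = 453/17
  p_6/q_6 = 826/31
  p_7/q_7 = 1279/48
q_6 = 31 ≤ 43 < 48 = q_7, so the answer is 826/31.

826/31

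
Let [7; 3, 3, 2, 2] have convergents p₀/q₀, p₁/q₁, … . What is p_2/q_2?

73/10

Using pₖ = aₖpₖ₋₁ + pₖ₋₂, qₖ = aₖqₖ₋₁ + qₖ₋₂ (with p₋₁=1, p₋₂=0, q₋₁=0, q₋₂=1):
  k=0: a=7, p=7, q=1
  k=1: a=3, p=22, q=3
  k=2: a=3, p=73, q=10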